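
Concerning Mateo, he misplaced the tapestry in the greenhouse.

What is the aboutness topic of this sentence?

Mateo

The construction explicitly marks "Mateo" as what the sentence is about — the topic.
The remainder of the clause is the comment (what is said about the topic).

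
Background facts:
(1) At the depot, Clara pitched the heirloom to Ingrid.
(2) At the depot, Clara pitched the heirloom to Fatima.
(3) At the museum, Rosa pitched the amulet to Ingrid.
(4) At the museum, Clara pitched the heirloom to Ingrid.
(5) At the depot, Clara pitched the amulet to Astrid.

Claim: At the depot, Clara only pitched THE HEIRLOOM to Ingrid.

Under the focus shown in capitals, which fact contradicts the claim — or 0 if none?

Focus (in capitals) is "the heirloom" — the thing. "Only" excludes alternative things while holding fixed agent = Clara, recipient = Ingrid, setting = at the depot.
Every other fact changes something in the background, not just the thing. Nothing refutes the claim.

0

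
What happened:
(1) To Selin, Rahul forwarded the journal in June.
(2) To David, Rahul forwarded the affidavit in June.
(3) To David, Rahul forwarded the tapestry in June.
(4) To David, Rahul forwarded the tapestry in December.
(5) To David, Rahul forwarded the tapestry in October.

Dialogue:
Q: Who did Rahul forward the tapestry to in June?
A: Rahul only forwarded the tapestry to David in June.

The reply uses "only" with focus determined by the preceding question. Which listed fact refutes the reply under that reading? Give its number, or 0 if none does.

0

Answering "Who did ... to ...?" puts focus on the recipient — here, "David".
"Only" then excludes alternative recipients while the background — Rahul as agent and the tapestry as thing and in June as setting — is held fixed.
No fact keeps Rahul as agent and the tapestry as thing and in June as setting while changing the recipient; every other fact differs on something backgrounded. The reply stands.
(Fact (2) would refute a reading with focus on the thing — but that is not what the question asks.)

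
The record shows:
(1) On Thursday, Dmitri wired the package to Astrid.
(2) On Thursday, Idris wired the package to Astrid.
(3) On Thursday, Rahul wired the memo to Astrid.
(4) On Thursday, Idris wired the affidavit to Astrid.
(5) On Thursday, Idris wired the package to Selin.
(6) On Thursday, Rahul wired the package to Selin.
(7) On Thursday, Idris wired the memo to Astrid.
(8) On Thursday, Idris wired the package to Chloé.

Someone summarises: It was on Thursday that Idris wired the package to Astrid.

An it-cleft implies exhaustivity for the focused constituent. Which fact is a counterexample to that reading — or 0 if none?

0

The cleft puts "on Thursday" in focus and presupposes the open proposition with same agent, thing, recipient (Idris / the package / Astrid).
Exhaustivity: on Thursday is the only setting satisfying that background.
Every other fact differs from the presupposition on some backgrounded slot, so none challenges the exhaustivity.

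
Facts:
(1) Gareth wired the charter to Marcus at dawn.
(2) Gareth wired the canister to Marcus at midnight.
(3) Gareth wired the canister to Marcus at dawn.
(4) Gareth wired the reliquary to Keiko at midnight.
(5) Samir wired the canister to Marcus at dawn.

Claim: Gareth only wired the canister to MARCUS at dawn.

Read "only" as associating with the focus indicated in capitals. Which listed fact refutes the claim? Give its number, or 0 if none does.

The capitals mark "Marcus" as focus. So "only" rules out other recipients, with the rest (agent = Gareth, thing = the canister, setting = at dawn) as background.
No fact matches agent = Gareth, thing = the canister, setting = at dawn with a different recipient — every other fact differs on at least one backgrounded slot. So no fact refutes it.

0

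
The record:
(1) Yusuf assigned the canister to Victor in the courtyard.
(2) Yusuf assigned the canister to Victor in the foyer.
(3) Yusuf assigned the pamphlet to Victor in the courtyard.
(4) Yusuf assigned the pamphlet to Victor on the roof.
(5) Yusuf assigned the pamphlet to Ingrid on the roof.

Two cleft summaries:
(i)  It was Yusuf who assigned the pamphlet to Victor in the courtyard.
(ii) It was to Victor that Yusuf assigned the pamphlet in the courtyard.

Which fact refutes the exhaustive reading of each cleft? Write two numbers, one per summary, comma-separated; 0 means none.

0, 0

(i): focus "Yusuf". No fact shares the pamphlet as thing and Victor as recipient and in the courtyard as setting with a different agent. 0.
(ii): focus "Victor". No fact shares Yusuf as agent and the pamphlet as thing and in the courtyard as setting with a different recipient. 0.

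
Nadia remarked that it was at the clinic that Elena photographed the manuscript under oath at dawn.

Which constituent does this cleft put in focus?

at the clinic

In an it-cleft "It was X that/who ...", the clefted constituent X is the focus; the that/who-clause expresses the presupposed open proposition.
Here the focus is "at the clinic". The backgrounded (presupposed) material includes "Elena", "the manuscript", "at dawn" and "under oath".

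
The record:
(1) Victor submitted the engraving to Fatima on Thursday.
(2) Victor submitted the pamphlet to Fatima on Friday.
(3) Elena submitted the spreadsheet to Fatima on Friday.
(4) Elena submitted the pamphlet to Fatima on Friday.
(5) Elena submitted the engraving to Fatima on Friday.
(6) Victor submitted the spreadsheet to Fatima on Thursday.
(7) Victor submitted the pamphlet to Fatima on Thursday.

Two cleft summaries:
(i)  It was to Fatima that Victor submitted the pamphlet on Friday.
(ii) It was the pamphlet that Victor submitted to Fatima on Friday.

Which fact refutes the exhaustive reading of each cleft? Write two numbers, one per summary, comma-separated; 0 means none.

0, 0

Summary (i) focuses "Fatima" (the recipient); background Victor as agent and the pamphlet as thing and on Friday as setting. No fact matches that background with a different recipient, so 0.
Summary (ii) focuses "the pamphlet" (the thing); background Victor as agent and Fatima as recipient and on Friday as setting. No fact matches that background with a different thing, so 0.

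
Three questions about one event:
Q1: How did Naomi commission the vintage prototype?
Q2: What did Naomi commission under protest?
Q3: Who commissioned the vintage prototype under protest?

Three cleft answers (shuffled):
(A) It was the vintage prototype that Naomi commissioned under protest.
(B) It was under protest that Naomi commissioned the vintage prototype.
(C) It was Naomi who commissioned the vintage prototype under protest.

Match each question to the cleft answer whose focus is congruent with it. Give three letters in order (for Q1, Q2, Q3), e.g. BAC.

Q1 asks about the manner; cleft (B) focuses "under protest", which is the manner — so Q1 → B.
Q2 asks about the direct object; cleft (A) focuses "the vintage prototype", which is the direct object — so Q2 → A.
Q3 asks about the subject (agent); cleft (C) focuses "Naomi", which is the subject (agent) — so Q3 → C.
Mapping: Q1→B, Q2→A, Q3→C.

BAC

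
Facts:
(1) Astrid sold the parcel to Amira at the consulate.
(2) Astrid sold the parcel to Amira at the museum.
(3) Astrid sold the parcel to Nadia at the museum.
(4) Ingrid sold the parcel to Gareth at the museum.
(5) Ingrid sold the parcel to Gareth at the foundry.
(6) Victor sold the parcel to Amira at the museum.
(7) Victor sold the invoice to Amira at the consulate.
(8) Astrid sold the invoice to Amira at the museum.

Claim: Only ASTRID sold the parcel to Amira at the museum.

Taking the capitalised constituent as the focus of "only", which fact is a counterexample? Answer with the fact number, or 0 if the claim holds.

6

The capitals mark "Astrid" as focus. So "only" rules out other agents, with the rest (thing = the parcel, recipient = Amira, setting = at the museum) as background.
Fact (6) shares the background but differs in agent (Victor) — a counterexample.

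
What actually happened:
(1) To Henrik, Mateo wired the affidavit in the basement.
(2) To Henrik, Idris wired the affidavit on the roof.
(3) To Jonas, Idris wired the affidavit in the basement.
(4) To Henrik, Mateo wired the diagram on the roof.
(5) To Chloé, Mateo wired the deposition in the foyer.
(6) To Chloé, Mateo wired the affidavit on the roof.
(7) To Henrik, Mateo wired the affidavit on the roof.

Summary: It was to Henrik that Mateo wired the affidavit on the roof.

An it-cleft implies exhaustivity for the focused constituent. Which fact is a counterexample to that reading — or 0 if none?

Focus of the cleft: "Henrik" (the recipient). Presupposed background: same agent, thing, setting (Mateo / the affidavit / on the roof).
Exhaustivity: Henrik is the only recipient satisfying that background.
But fact (6) also has same agent, thing, setting (Mateo / the affidavit / on the roof), with recipient = Chloé — so the exhaustive reading fails.

6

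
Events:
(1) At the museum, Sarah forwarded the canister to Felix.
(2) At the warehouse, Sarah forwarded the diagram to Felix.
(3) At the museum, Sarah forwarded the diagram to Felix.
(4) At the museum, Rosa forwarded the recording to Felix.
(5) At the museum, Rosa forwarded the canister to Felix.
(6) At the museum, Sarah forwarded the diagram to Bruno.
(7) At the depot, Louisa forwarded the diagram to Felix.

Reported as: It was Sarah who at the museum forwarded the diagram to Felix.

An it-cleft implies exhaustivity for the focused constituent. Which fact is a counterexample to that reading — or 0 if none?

Focus of the cleft: "Sarah" (the agent). Presupposed background: the diagram as thing and Felix as recipient and at the museum as setting.
Exhaustivity: Sarah is the only agent satisfying that background.
Every other fact differs from the presupposition on some backgrounded slot, so none challenges the exhaustivity.

0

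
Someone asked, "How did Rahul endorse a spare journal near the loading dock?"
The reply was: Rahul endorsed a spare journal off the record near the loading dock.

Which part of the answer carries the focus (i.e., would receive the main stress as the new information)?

The wh-word "how" asks about the manner.
In the answer, "Rahul", "a spare journal" and "near the loading dock" are given — repeated from the question.
The constituent filling the manner gap is "off the record"; that is the focus and would carry nuclear stress.

off the record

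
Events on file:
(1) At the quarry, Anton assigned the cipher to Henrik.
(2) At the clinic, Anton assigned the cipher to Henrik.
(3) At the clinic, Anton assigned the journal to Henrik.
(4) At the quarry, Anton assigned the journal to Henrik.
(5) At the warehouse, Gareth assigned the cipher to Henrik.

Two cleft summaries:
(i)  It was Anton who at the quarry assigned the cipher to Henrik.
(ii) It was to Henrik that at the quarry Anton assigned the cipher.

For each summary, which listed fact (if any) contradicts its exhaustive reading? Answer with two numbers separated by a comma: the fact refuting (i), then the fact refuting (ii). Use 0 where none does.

Summary (i) focuses "Anton" (the agent); background thing = the cipher, recipient = Henrik, setting = at the quarry. No fact matches that background with a different agent, so 0.
Summary (ii) focuses "Henrik" (the recipient); background agent = Anton, thing = the cipher, setting = at the quarry. No fact matches that background with a different recipient, so 0.

0, 0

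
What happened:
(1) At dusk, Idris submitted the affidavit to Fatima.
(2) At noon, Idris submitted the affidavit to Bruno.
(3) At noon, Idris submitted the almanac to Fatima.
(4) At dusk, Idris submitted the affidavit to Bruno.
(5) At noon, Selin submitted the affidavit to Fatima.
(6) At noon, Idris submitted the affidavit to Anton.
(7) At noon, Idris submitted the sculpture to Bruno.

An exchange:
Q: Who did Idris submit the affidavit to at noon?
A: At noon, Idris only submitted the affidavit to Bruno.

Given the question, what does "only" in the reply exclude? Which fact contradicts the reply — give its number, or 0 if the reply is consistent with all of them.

The question "Who did ... to ...?" targets the recipient, so in the reply the focus falls on "Bruno".
"Only" then excludes alternative recipients while the background — agent = Idris, thing = the affidavit, setting = at noon — is held fixed.
Fact (6) keeps agent = Idris, thing = the affidavit, setting = at noon but has recipient = Anton; that refutes the reply.
(Fact (4) would refute a reading with focus on the setting — but that is not what the question asks.)

6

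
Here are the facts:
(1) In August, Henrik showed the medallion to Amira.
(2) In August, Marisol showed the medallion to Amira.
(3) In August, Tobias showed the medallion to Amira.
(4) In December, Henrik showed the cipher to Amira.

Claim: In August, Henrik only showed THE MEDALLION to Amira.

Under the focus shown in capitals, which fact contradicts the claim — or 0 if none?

Focus (in capitals) is "the medallion" — the thing. "Only" excludes alternative things while holding fixed Henrik as agent and Amira as recipient and in August as setting.
No fact matches Henrik as agent and Amira as recipient and in August as setting with a different thing — every other fact differs on at least one backgrounded slot. So no fact refutes it.

0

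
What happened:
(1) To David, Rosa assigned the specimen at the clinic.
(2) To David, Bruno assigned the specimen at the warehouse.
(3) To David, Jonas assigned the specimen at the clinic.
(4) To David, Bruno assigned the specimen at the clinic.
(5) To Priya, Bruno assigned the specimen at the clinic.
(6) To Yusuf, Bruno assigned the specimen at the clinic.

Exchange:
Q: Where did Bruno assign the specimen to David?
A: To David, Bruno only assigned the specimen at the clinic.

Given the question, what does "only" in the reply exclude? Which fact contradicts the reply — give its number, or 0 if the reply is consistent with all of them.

The question "Where did ...?" targets the setting, so in the reply the focus falls on "at the clinic".
So "only" ranges over settings; the rest (same agent, thing, recipient (Bruno / the specimen / David)) is presupposed.
Fact (2) keeps same agent, thing, recipient (Bruno / the specimen / David) but has setting = at the warehouse; that refutes the reply.
(Fact (5) would refute a reading with focus on the recipient — but that is not what the question asks.)

2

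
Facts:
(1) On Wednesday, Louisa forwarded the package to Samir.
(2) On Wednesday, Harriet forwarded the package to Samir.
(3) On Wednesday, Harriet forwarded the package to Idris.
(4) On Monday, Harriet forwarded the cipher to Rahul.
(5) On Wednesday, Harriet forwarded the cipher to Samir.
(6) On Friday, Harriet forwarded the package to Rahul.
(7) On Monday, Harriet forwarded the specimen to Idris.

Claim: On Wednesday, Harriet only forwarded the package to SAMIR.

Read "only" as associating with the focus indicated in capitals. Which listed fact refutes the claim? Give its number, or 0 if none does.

3

Focus (in capitals) is "Samir" — the recipient. "Only" excludes alternative recipients while holding fixed Harriet as agent and the package as thing and on Wednesday as setting.
Fact (3) shares the background but differs in recipient (Idris) — a counterexample.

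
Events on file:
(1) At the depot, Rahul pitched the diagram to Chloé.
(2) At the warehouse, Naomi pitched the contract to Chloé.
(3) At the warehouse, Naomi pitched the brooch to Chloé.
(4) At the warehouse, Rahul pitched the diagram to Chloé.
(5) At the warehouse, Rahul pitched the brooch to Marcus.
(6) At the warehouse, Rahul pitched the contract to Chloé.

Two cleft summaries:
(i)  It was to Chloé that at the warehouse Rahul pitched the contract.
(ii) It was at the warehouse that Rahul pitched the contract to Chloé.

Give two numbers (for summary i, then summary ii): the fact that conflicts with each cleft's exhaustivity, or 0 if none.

Summary (i) focuses "Chloé" (the recipient); background Rahul as agent and the contract as thing and at the warehouse as setting. No fact matches that background with a different recipient, so 0.
Summary (ii) focuses "at the warehouse" (the setting); background Rahul as agent and the contract as thing and Chloé as recipient. No fact matches that background with a different setting, so 0.

0, 0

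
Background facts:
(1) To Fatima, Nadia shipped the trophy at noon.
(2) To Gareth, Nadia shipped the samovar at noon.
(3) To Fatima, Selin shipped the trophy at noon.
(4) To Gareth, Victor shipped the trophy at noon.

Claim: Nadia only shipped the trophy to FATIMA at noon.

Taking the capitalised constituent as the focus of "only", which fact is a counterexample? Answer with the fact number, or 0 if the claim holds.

0

Focus (in capitals) is "Fatima" — the recipient. "Only" excludes alternative recipients while holding fixed same agent, thing, setting (Nadia / the trophy / at noon).
Every other fact changes something in the background, not just the recipient. Nothing refutes the claim.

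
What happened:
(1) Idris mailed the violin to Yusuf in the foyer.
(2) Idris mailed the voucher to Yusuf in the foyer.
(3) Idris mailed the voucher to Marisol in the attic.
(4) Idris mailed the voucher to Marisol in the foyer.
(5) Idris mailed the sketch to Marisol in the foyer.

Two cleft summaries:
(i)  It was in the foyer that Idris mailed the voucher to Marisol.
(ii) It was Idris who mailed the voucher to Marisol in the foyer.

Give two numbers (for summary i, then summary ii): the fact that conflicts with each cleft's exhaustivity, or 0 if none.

3, 0

Summary (i) focuses "in the foyer" (the setting); background same agent, thing, recipient (Idris / the voucher / Marisol). Fact (3) matches that background with setting = in the attic — refutes (i).
Summary (ii) focuses "Idris" (the agent); background same thing, recipient, setting (the voucher / Marisol / in the foyer). No fact matches that background with a different agent, so 0.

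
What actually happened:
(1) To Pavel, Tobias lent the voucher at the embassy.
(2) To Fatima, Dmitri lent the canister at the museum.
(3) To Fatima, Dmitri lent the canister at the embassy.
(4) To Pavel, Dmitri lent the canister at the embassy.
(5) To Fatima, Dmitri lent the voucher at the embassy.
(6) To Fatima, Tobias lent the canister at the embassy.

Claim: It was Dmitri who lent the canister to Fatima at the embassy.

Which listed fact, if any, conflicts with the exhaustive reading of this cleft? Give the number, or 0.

The cleft puts "Dmitri" in focus and presupposes the open proposition with same thing, recipient, setting (the canister / Fatima / at the embassy).
Exhaustivity: Dmitri is the only agent satisfying that background.
But fact (6) also has same thing, recipient, setting (the canister / Fatima / at the embassy), with agent = Tobias — so the exhaustive reading fails.

6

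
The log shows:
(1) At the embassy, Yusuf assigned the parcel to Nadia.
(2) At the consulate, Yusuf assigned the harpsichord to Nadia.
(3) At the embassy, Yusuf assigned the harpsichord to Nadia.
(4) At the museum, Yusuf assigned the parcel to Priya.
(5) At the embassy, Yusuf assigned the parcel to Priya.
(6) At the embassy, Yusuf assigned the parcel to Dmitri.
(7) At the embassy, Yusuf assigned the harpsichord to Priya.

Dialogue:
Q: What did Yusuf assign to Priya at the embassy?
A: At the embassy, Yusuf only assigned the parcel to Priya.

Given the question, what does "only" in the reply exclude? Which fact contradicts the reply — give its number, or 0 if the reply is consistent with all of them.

7

The question "What did ...?" targets the thing, so in the reply the focus falls on "the parcel".
"Only" then excludes alternative things while the background — Yusuf as agent and Priya as recipient and at the embassy as setting — is held fixed.
Fact (7) keeps Yusuf as agent and Priya as recipient and at the embassy as setting but has thing = the harpsichord; that refutes the reply.
(Fact (1) would refute a reading with focus on the recipient — but that is not what the question asks.)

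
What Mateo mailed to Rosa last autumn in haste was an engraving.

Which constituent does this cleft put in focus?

an engraving

In a pseudo-cleft "What ... was X", the post-copular constituent X is the focus.
Here the focus is "an engraving". The backgrounded (presupposed) material includes "Mateo", "to Rosa", "in haste" and "last autumn".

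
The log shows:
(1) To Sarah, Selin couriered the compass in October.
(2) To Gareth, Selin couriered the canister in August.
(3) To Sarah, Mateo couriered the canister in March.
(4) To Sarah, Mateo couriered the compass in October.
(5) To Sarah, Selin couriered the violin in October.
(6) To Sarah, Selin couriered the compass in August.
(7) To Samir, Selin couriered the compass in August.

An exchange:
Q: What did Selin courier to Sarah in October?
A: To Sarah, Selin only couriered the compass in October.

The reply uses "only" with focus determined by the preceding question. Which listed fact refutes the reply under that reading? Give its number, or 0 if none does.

Answering "What did ...?" puts focus on the thing — here, "the compass".
"Only" then excludes alternative things while the background — Selin as agent and Sarah as recipient and in October as setting — is held fixed.
Fact (5) shares the background with a different thing (the violin) — counterexample.
(Fact (6) would refute a reading with focus on the setting — but that is not what the question asks.)

5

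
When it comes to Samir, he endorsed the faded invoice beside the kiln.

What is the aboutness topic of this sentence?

The construction explicitly marks "Samir" as what the sentence is about — the topic.
The remainder of the clause is the comment (what is said about the topic).

Samir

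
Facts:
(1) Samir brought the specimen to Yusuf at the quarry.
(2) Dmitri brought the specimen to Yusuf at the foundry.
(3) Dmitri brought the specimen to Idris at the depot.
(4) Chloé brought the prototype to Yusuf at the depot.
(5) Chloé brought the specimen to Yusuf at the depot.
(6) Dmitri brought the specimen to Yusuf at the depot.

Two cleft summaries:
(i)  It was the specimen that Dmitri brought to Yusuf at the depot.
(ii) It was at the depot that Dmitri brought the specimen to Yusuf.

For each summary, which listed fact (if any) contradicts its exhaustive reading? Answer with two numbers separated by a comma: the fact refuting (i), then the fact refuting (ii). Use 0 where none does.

0, 2

(i): focus "the specimen". No fact shares same agent, recipient, setting (Dmitri / Yusuf / at the depot) with a different thing. 0.
(ii): focus "at the depot". Looking for same agent, thing, recipient (Dmitri / the specimen / Yusuf) with some other setting — fact (2) has at the foundry there. Refuted.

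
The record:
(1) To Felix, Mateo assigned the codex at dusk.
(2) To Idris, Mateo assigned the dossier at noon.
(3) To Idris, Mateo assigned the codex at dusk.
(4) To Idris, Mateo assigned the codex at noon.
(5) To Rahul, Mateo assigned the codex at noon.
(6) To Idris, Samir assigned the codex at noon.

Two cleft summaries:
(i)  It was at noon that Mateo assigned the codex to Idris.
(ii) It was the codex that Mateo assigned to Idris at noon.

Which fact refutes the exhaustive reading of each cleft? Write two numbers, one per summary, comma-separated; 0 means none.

3, 2

(i): focus "at noon". Looking for agent = Mateo, thing = the codex, recipient = Idris with some other setting — fact (3) has at dusk there. Refuted.
(ii): focus "the codex". Looking for agent = Mateo, recipient = Idris, setting = at noon with some other thing — fact (2) has the dossier there. Refuted.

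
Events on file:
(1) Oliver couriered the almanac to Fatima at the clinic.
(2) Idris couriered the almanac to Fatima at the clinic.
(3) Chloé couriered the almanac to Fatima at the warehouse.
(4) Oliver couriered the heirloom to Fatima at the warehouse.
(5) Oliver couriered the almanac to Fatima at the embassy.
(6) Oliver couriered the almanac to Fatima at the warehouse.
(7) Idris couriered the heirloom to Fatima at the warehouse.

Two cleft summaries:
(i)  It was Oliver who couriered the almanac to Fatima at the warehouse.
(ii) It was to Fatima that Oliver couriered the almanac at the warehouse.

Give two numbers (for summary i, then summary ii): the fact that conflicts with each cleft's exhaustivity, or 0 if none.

3, 0

(i): focus "Oliver". Looking for thing = the almanac, recipient = Fatima, setting = at the warehouse with some other agent — fact (3) has Chloé there. Refuted.
(ii): focus "Fatima". No fact shares agent = Oliver, thing = the almanac, setting = at the warehouse with a different recipient. 0.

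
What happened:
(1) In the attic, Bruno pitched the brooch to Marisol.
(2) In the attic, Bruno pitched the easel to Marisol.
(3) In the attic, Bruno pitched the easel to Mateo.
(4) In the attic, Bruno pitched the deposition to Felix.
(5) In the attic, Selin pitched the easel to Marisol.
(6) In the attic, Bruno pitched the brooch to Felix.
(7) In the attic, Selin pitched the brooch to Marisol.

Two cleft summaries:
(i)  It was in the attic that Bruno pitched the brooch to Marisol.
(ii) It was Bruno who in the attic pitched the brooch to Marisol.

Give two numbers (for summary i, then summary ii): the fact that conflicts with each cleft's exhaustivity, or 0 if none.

(i): focus "in the attic". No fact shares same agent, thing, recipient (Bruno / the brooch / Marisol) with a different setting. 0.
(ii): focus "Bruno". Looking for same thing, recipient, setting (the brooch / Marisol / in the attic) with some other agent — fact (7) has Selin there. Refuted.

0, 7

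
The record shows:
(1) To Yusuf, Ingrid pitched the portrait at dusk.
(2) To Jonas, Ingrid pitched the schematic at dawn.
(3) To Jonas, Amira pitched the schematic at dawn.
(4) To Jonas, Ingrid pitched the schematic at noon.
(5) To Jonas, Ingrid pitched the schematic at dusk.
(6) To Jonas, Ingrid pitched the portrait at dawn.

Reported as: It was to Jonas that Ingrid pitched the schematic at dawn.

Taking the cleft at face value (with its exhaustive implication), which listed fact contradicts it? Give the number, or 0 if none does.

0

Focus of the cleft: "Jonas" (the recipient). Presupposed background: same agent, thing, setting (Ingrid / the schematic / at dawn).
The exhaustive reading says no other recipient fits that background.
No listed fact matches the background with a different recipient. Exhaustivity holds.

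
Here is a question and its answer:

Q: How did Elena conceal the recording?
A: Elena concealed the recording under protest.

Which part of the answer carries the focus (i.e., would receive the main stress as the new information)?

under protest

The wh-word "how" asks about the manner.
In the answer, "Elena" and "the recording" are given — repeated from the question.
The constituent filling the manner gap is "under protest"; that is the focus and would carry nuclear stress.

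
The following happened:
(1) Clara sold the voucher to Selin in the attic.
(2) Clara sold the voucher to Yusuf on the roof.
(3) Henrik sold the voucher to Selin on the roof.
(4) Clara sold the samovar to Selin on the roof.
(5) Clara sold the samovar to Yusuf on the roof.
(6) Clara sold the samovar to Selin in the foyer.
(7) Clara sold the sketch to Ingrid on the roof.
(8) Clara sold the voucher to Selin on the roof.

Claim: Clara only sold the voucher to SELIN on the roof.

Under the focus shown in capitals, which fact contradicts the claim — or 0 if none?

2

Focus (in capitals) is "Selin" — the recipient. "Only" excludes alternative recipients while holding fixed same agent, thing, setting (Clara / the voucher / on the roof).
Fact (2) matches on same agent, thing, setting (Clara / the voucher / on the roof), but has recipient = Yusuf instead. That refutes the claim.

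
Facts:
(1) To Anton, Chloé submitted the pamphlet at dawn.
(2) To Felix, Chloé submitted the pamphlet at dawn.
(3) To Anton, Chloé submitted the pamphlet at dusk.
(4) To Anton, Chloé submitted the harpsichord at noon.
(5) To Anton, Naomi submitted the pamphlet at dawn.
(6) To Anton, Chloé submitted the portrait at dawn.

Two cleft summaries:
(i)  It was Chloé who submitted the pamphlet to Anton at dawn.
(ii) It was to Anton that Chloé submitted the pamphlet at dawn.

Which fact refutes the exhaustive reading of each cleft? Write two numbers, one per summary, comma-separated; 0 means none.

(i): focus "Chloé". Looking for the pamphlet as thing and Anton as recipient and at dawn as setting with some other agent — fact (5) has Naomi there. Refuted.
(ii): focus "Anton". Looking for Chloé as agent and the pamphlet as thing and at dawn as setting with some other recipient — fact (2) has Felix there. Refuted.

5, 2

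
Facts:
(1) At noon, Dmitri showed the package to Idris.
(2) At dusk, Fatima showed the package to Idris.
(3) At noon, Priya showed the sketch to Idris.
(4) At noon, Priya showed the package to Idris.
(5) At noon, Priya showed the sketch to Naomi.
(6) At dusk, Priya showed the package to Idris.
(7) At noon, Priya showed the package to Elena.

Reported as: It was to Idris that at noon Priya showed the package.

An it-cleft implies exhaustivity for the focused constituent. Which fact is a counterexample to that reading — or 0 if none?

Focus of the cleft: "Idris" (the recipient). Presupposed background: agent = Priya, thing = the package, setting = at noon.
The exhaustive reading says no other recipient fits that background.
But fact (7) also has agent = Priya, thing = the package, setting = at noon, with recipient = Elena — so the exhaustive reading fails.

7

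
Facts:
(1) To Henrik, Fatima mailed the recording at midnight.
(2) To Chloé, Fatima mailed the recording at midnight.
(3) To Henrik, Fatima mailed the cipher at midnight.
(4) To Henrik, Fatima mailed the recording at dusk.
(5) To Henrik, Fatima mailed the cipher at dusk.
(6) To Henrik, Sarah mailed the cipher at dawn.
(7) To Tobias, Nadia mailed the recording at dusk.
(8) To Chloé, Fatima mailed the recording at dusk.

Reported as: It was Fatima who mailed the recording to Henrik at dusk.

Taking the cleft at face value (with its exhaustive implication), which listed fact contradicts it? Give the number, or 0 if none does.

The cleft puts "Fatima" in focus and presupposes the open proposition with thing = the recording, recipient = Henrik, setting = at dusk.
The exhaustive reading says no other agent fits that background.
No listed fact matches the background with a different agent. Exhaustivity holds.

0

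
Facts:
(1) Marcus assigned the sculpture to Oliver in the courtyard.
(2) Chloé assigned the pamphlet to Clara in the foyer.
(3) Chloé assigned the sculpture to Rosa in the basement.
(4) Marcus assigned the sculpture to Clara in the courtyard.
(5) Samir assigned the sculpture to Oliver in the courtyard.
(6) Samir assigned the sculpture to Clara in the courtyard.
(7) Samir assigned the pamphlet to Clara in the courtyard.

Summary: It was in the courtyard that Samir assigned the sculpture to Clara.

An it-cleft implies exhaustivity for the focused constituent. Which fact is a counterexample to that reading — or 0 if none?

The cleft puts "in the courtyard" in focus and presupposes the open proposition with same agent, thing, recipient (Samir / the sculpture / Clara).
Exhaustivity: in the courtyard is the only setting satisfying that background.
No listed fact matches the background with a different setting. Exhaustivity holds.

0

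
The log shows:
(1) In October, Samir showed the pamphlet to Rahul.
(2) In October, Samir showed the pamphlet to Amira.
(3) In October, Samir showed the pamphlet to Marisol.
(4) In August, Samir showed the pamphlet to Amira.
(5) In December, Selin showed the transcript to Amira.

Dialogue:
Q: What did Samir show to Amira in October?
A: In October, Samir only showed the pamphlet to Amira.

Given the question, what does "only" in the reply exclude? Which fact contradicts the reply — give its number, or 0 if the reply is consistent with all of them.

0

Answering "What did ...?" puts focus on the thing — here, "the pamphlet".
"Only" then excludes alternative things while the background — Samir as agent and Amira as recipient and in October as setting — is held fixed.
No listed fact shares that background with another thing. Nothing contradicts the reply.
(Fact (1) would refute a reading with focus on the recipient — but that is not what the question asks.)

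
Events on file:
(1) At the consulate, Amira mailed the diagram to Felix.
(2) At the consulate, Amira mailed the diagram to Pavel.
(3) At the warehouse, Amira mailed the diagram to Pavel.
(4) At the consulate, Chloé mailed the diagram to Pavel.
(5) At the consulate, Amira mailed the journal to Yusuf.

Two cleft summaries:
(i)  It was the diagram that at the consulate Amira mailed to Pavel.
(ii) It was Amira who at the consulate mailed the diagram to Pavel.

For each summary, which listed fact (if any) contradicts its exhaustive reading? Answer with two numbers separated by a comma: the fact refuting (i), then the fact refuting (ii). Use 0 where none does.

Summary (i) focuses "the diagram" (the thing); background same agent, recipient, setting (Amira / Pavel / at the consulate). No fact matches that background with a different thing, so 0.
Summary (ii) focuses "Amira" (the agent); background same thing, recipient, setting (the diagram / Pavel / at the consulate). Fact (4) matches that background with agent = Chloé — refutes (ii).

0, 4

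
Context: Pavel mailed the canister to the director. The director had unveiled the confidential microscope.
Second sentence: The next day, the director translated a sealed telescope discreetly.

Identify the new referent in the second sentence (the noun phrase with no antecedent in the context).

"the director" in the second sentence is given — already mentioned in the context.
"a sealed telescope" has no antecedent in the context; it is discourse-new (the indefinite article also signals a new referent).

a sealed telescope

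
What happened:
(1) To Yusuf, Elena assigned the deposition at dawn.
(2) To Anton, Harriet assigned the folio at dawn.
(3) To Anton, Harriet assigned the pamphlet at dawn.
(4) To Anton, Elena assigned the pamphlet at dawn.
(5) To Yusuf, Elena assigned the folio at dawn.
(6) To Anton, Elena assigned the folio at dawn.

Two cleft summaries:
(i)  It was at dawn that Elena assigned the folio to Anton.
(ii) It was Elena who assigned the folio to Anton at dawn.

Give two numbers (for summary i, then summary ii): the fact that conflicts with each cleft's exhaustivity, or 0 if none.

0, 2

Summary (i) focuses "at dawn" (the setting); background agent = Elena, thing = the folio, recipient = Anton. No fact matches that background with a different setting, so 0.
Summary (ii) focuses "Elena" (the agent); background thing = the folio, recipient = Anton, setting = at dawn. Fact (2) matches that background with agent = Harriet — refutes (ii).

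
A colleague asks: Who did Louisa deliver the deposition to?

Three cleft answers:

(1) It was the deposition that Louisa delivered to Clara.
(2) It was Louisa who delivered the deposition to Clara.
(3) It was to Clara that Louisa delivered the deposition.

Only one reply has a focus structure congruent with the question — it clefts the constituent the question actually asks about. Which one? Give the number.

The question word "who" targets the recipient.
Option (1) clefts "the deposition" — the direct object, not what was asked.
Option (2) clefts "Louisa" — the subject (agent), not what was asked.
Option (3) clefts "to Clara" — that matches what the question asks about.
So the congruent reply is (3).

3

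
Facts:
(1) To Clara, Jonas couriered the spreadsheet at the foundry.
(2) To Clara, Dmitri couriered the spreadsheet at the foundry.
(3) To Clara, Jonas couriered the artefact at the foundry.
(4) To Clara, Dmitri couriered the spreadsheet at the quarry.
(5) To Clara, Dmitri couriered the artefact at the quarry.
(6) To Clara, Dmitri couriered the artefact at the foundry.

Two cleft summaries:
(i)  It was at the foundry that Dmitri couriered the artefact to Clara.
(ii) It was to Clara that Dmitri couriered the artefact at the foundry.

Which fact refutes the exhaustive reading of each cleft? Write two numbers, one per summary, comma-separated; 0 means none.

5, 0

Summary (i) focuses "at the foundry" (the setting); background Dmitri as agent and the artefact as thing and Clara as recipient. Fact (5) matches that background with setting = at the quarry — refutes (i).
Summary (ii) focuses "Clara" (the recipient); background Dmitri as agent and the artefact as thing and at the foundry as setting. No fact matches that background with a different recipient, so 0.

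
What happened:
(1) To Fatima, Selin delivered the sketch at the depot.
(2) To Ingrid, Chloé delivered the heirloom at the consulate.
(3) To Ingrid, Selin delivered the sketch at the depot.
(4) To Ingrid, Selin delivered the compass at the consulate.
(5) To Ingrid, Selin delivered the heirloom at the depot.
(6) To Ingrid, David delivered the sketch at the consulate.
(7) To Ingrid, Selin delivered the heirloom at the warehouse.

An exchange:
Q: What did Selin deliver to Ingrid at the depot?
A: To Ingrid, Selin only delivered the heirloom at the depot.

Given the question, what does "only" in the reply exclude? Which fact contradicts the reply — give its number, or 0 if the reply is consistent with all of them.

3

The question "What did ...?" targets the thing, so in the reply the focus falls on "the heirloom".
So "only" ranges over things; the rest (Selin as agent and Ingrid as recipient and at the depot as setting) is presupposed.
Fact (3) shares the background with a different thing (the sketch) — counterexample.
(Fact (7) would refute a reading with focus on the setting — but that is not what the question asks.)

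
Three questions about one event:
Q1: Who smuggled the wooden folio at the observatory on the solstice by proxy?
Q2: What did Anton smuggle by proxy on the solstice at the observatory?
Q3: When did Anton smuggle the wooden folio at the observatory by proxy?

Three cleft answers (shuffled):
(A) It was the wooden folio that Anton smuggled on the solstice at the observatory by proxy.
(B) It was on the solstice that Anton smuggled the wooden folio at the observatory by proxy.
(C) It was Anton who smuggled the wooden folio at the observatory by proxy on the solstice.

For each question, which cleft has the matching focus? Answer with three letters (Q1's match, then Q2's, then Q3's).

CAB

Q1 asks about the subject (agent); cleft (C) focuses "Anton", which is the subject (agent) — so Q1 → C.
Q2 asks about the direct object; cleft (A) focuses "the wooden folio", which is the direct object — so Q2 → A.
Q3 asks about the time; cleft (B) focuses "on the solstice", which is the time — so Q3 → B.
Mapping: Q1→C, Q2→A, Q3→B.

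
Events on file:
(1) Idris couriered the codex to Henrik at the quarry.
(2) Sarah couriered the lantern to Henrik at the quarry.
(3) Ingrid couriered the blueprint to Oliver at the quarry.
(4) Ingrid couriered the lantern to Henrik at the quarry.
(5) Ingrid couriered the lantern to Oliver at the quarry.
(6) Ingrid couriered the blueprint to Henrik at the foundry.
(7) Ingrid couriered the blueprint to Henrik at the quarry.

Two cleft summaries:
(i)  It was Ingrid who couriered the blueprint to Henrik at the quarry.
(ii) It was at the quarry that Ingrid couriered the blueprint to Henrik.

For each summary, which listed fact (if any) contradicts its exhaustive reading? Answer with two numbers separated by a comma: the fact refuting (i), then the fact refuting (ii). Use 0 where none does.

0, 6

(i): focus "Ingrid". No fact shares the blueprint as thing and Henrik as recipient and at the quarry as setting with a different agent. 0.
(ii): focus "at the quarry". Looking for Ingrid as agent and the blueprint as thing and Henrik as recipient with some other setting — fact (6) has at the foundry there. Refuted.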